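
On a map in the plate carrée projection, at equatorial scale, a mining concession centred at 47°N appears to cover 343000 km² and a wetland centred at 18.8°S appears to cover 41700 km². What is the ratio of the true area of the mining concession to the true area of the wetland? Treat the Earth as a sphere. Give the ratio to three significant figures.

Plate carrée has h = 1 and k = sec φ, giving areal scale sec φ; true area = (apparent area) · cos φ.
True area of mining concession: 343000 × cos(47°) = 343000 × 0.6820 = 233900 km².
True area of wetland: 41700 × cos(18.8°) = 41700 × 0.9466 = 39480 km².
Ratio = 233900 / 39480 ≈ 5.93.

5.93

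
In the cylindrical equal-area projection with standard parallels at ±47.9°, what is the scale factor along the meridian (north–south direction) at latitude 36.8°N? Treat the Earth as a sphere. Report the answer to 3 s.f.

1.19

Cylindrical equal-area (φ₀ = 47.9°): h = cos φ / cos 47.9° along meridians, k = cos 47.9° / cos φ along parallels; h·k = 1.
h = cos 36.8° / cos 47.9° = 0.8007/0.6704 = 1.194.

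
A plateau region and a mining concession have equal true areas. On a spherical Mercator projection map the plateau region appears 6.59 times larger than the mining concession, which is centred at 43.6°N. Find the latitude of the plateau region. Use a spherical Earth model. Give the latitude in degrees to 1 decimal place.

73.6°

For equal true areas on Mercator, apparent areas scale as sec²φ, so the ratio is cos²φ₂ / cos²φ₁.
cos²φ₂ / cos²φ₁ = 6.59  ⇒  cos φ₁ = cos 43.6° / √6.59 = 0.7242/2.567 = 0.2821.
φ₁ = arccos(0.2821) ≈ 73.6°.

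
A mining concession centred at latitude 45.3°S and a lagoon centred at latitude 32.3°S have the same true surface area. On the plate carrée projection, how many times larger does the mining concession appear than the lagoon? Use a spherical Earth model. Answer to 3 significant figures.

Plate carrée maps x = Rλ, y = Rφ. The meridian scale is h = 1 and the parallel scale is k = 1/cos φ = sec φ.
Areal scale at 45.3°: h·k = 1.000 × 1.422 = 1.422.
Areal scale at 32.3°: h·k = 1.000 × 1.183 = 1.183.
Ratio = 1.422/1.183 ≈ 1.20.

1.20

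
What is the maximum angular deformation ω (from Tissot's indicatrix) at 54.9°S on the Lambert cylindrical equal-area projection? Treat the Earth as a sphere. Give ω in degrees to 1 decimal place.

The Lambert cylindrical equal-area projection is the cylindrical equal-area projection with its standard parallel at the equator (φ₀ = 0). Cylindrical equal-area (φ₀ = 0°): h = cos φ / cos 0° along meridians, k = cos 0° / cos φ along parallels; h·k = 1.
At 54.9°: h = 0.5750, k = 1.739; principal scales a = 1.739, b = 0.5750.
sin(ω/2) = (a − b)/(a + b) = 1.164/2.314 = 0.5030, so ω = 2 arcsin(0.5030) ≈ 60.4°.

60.4°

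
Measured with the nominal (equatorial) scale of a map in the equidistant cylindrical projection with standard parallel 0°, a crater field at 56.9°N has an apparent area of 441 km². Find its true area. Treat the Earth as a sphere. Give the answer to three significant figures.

241 km²

In the plate carrée (x = Rλ, y = Rφ), meridians are true-scale (h = 1) and parallels are stretched by k = sec φ.
Areal scale = h·k = 1 × sec φ; at 56.9°, h = 1.000, k = 1.831, so h·k = 1.831.
True area = apparent / (areal scale) = 441 / 1.831 ≈ 241 km².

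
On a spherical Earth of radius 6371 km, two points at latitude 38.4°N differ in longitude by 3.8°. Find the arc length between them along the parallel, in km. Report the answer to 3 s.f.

331 km

Arc length along a parallel = R cos φ · Δλ (with Δλ in radians).
= 6371 × cos 38.4° × (3.8° × π/180) = 6371 × 0.7837 × 0.06632 ≈ 331 km.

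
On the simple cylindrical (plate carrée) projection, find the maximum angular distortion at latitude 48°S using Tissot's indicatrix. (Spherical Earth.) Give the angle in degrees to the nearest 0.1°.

For the equirectangular projection with φ₀ = 0 (plate carrée), h = 1 along meridians and k = sec φ along parallels.
At 48°: h = 1.000, k = 1.494; principal scales a = 1.494, b = 1.000.
sin(ω/2) = (a − b)/(a + b) = 0.4945/2.494 = 0.1982, so ω = 2 arcsin(0.1982) ≈ 22.9°.

22.9°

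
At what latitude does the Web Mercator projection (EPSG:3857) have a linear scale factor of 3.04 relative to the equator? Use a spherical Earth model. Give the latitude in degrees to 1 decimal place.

70.8°

Mercator scale is k = sec φ = 1/cos φ.
1/cos φ = 3.04  ⇒  cos φ = 0.3289  ⇒  φ = arccos(0.3289) ≈ 70.8°.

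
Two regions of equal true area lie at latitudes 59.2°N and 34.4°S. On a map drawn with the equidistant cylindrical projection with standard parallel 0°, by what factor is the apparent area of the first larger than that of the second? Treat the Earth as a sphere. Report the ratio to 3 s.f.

In the plate carrée (x = Rλ, y = Rφ), meridians are true-scale (h = 1) and parallels are stretched by k = sec φ.
Areal scale at 59.2°: h·k = 1.000 × 1.953 = 1.953.
Areal scale at 34.4°: h·k = 1.000 × 1.212 = 1.212.
Ratio = 1.953/1.212 ≈ 1.61.

1.61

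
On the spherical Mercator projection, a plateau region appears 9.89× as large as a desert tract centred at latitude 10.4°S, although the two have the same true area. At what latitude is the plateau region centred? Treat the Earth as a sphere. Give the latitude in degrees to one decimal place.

For equal true areas on Mercator, apparent areas scale as sec²φ, so the ratio is cos²φ₂ / cos²φ₁.
cos²φ₂ / cos²φ₁ = 9.89  ⇒  cos φ₁ = cos 10.4° / √9.89 = 0.9836/3.145 = 0.3128.
φ₁ = arccos(0.3128) ≈ 71.8°.

71.8°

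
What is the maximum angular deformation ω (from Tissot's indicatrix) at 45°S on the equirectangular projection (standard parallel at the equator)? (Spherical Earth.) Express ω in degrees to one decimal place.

Plate carrée maps x = Rλ, y = Rφ. The meridian scale is h = 1 and the parallel scale is k = 1/cos φ = sec φ.
At 45°: h = 1.000, k = 1.414; principal scales a = 1.414, b = 1.000.
sin(ω/2) = (a − b)/(a + b) = 0.4142/2.414 = 0.1716, so ω = 2 arcsin(0.1716) ≈ 19.8°.

19.8°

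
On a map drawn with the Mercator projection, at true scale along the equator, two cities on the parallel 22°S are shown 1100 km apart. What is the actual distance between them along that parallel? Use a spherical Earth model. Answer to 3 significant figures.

1020 km

For Mercator, h = k = sec φ (a conformal cylindrical projection has a single point scale, 1/cos φ).
Along the parallel at 22°, map distances are exaggerated by k = sec 22° = 1.079.
True distance = 1100 / 1.079 = 1100 × cos 22° ≈ 1020 km.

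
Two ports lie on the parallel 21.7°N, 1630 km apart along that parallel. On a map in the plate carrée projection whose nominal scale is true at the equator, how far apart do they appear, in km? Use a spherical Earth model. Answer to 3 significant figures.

1750 km

For the equirectangular projection with φ₀ = 0 (plate carrée), h = 1 along meridians and k = sec φ along parallels.
Along the parallel, k = sec 21.7° = 1/0.9291 = 1.076.
Map distance = 1630 × 1.076 ≈ 1750 km.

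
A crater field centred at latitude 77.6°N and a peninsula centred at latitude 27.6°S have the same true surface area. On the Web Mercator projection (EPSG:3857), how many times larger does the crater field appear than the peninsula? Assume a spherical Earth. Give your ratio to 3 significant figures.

17.0

Mercator areal scale is sec²φ.
At 77.6°: sec²(77.6°) = 1/0.2147² = 21.69.
At 27.6°: sec²(27.6°) = 1/0.8862² = 1.273.
Ratio = 21.69/1.273 = cos²(27.6°)/cos²(77.6°) ≈ 17.0.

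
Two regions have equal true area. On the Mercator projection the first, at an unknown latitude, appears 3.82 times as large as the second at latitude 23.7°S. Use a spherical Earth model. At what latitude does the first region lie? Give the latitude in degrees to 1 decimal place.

62.1°

For equal true areas on Mercator, apparent areas scale as sec²φ, so the ratio is cos²φ₂ / cos²φ₁.
cos²φ₂ / cos²φ₁ = 3.82  ⇒  cos φ₁ = cos 23.7° / √3.82 = 0.9157/1.954 = 0.4685.
φ₁ = arccos(0.4685) ≈ 62.1°.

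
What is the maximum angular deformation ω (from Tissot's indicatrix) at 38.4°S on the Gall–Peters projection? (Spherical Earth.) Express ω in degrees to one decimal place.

11.8°

The Gall–Peters projection is cylindrical equal-area with φ₀ = 45°. For cylindrical equal-area with standard parallel φ₀, h = cos φ / cos φ₀ and k = cos φ₀ / cos φ, so h·k = 1.
At 38.4°: h = 1.108, k = 0.9023; principal scales a = 1.108, b = 0.9023.
sin(ω/2) = (a − b)/(a + b) = 0.2060/2.011 = 0.1025, so ω = 2 arcsin(0.1025) ≈ 11.8°.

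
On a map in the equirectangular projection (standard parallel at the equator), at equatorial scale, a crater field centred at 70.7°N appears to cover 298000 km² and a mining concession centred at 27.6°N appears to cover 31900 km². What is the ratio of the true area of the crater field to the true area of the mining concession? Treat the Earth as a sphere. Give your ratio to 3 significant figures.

3.48

On the plate carrée, areal scale = h·k = 1 × sec φ, so true area = apparent × cos φ.
True area of crater field: 298000 × cos(70.7°) = 298000 × 0.3305 = 98490 km².
True area of mining concession: 31900 × cos(27.6°) = 31900 × 0.8862 = 28270 km².
Ratio = 98490 / 28270 ≈ 3.48.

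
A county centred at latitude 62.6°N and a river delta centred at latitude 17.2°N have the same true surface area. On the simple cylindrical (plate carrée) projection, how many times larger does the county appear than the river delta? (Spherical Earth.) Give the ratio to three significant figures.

2.08

In the plate carrée (x = Rλ, y = Rφ), meridians are true-scale (h = 1) and parallels are stretched by k = sec φ.
Areal scale at 62.6°: h·k = 1.000 × 2.173 = 2.173.
Areal scale at 17.2°: h·k = 1.000 × 1.047 = 1.047.
Ratio = 2.173/1.047 ≈ 2.08.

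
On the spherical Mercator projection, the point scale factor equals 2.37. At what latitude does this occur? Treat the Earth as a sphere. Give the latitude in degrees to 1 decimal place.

65.0°

Mercator scale is k = sec φ = 1/cos φ.
1/cos φ = 2.37  ⇒  cos φ = 0.4219  ⇒  φ = arccos(0.4219) ≈ 65.0°.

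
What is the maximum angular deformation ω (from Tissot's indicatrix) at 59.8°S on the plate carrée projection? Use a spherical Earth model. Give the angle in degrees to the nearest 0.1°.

For the equirectangular projection with φ₀ = 0 (plate carrée), h = 1 along meridians and k = sec φ along parallels.
At 59.8°: h = 1.000, k = 1.988; principal scales a = 1.988, b = 1.000.
sin(ω/2) = (a − b)/(a + b) = 0.9880/2.988 = 0.3307, so ω = 2 arcsin(0.3307) ≈ 38.6°.

38.6°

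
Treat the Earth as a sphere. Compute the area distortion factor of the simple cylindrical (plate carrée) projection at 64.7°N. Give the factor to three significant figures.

For the equirectangular projection with φ₀ = 0 (plate carrée), h = 1 along meridians and k = sec φ along parallels.
Areal scale = h·k = 1 × sec φ; at 64.7°, h = 1.000, k = 2.340, so h·k = 2.340.

2.34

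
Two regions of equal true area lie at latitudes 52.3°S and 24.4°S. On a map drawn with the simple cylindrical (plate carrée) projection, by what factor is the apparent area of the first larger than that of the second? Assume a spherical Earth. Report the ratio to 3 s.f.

1.49

In the plate carrée (x = Rλ, y = Rφ), meridians are true-scale (h = 1) and parallels are stretched by k = sec φ.
Areal scale at 52.3°: h·k = 1.000 × 1.635 = 1.635.
Areal scale at 24.4°: h·k = 1.000 × 1.098 = 1.098.
Ratio = 1.635/1.098 ≈ 1.49.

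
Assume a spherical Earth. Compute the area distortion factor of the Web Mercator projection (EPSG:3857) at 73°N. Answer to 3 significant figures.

For Mercator, h = k = sec φ (a conformal cylindrical projection has a single point scale, 1/cos φ).
Areal scale = k² = sec²φ = 1/cos²(73°) = 1/0.2924² = 11.70.

11.7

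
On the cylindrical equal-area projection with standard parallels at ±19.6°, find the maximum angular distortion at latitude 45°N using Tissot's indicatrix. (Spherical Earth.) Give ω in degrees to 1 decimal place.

32.4°

A cylindrical equal-area projection with standard parallel φ₀ has meridian scale h = cos φ / cos φ₀ and parallel scale k = cos φ₀ / cos φ (so areas are preserved, h·k = 1).
At 45°: h = 0.7506, k = 1.332; principal scales a = 1.332, b = 0.7506.
sin(ω/2) = (a − b)/(a + b) = 0.5817/2.083 = 0.2793, so ω = 2 arcsin(0.2793) ≈ 32.4°.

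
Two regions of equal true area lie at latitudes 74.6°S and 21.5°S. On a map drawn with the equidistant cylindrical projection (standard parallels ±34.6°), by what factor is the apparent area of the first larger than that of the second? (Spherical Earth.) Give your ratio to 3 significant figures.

The equidistant cylindrical projection with φ₀ = 34.6° has h = 1 (meridians true) and k = cos φ₀ / cos φ along parallels.
Areal scale at 74.6°: h·k = 1.000 × 3.100 = 3.100.
Areal scale at 21.5°: h·k = 1.000 × 0.8847 = 0.8847.
Ratio = 3.100/0.8847 ≈ 3.50.

3.50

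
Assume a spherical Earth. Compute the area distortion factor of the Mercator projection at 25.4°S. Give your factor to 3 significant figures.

For Mercator, h = k = sec φ (a conformal cylindrical projection has a single point scale, 1/cos φ).
Areal scale = k² = sec²φ = 1/cos²(25.4°) = 1/0.9033² = 1.225.

1.23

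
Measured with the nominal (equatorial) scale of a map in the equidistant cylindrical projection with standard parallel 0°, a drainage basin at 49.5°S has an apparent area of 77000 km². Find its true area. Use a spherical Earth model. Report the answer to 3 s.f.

50000 km²

For the equirectangular projection with φ₀ = 0 (plate carrée), h = 1 along meridians and k = sec φ along parallels.
Areal scale = h·k = 1 × sec φ; at 49.5°, h = 1.000, k = 1.540, so h·k = 1.540.
True area = apparent / (areal scale) = 77000 / 1.540 ≈ 50000 km².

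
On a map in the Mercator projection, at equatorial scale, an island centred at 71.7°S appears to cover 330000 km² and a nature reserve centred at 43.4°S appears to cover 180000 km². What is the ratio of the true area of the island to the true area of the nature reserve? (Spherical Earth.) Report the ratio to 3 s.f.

0.342

Mercator's areal exaggeration is sec²φ; hence true area = (apparent area) · cos²φ.
True area of island: 330000 × cos²(71.7°) = 330000 × 0.09859 = 32540 km².
True area of nature reserve: 180000 × cos²(43.4°) = 180000 × 0.5279 = 95020 km².
Ratio = 32540 / 95020 ≈ 0.342.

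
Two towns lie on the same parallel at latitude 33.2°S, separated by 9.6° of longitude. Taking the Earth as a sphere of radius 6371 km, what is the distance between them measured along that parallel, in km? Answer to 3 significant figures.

893 km

Arc length along a parallel = R cos φ · Δλ (with Δλ in radians).
= 6371 × cos 33.2° × (9.6° × π/180) = 6371 × 0.8368 × 0.1676 ≈ 893 km.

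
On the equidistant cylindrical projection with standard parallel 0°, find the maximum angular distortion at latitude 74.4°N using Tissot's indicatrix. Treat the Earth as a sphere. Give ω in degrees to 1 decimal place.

Plate carrée maps x = Rλ, y = Rφ. The meridian scale is h = 1 and the parallel scale is k = 1/cos φ = sec φ.
At 74.4°: h = 1.000, k = 3.719; principal scales a = 3.719, b = 1.000.
sin(ω/2) = (a − b)/(a + b) = 2.719/4.719 = 0.5761, so ω = 2 arcsin(0.5761) ≈ 70.4°.

70.4°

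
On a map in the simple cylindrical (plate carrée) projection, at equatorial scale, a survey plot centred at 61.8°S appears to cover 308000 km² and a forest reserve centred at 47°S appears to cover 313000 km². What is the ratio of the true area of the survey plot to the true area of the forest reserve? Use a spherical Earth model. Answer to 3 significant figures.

Plate carrée has h = 1 and k = sec φ, giving areal scale sec φ; true area = (apparent area) · cos φ.
True area of survey plot: 308000 × cos(61.8°) = 308000 × 0.4726 = 145500 km².
True area of forest reserve: 313000 × cos(47°) = 313000 × 0.6820 = 213500 km².
Ratio = 145500 / 213500 ≈ 0.682.

0.682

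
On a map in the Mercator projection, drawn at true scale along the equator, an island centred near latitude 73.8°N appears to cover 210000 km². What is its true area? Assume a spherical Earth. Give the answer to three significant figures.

16300 km²

For Mercator, h = k = sec φ (a conformal cylindrical projection has a single point scale, 1/cos φ).
Areal scale = k² = sec²φ = 1/cos²(73.8°) = 1/0.2790² = 12.85.
True area = apparent / (areal scale) = 210000 / 12.85 ≈ 16300 km².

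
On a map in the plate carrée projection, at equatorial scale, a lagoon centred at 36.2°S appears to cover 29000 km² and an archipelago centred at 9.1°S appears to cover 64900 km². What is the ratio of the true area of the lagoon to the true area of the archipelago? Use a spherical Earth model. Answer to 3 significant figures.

0.365

Plate carrée has h = 1 and k = sec φ, giving areal scale sec φ; true area = (apparent area) · cos φ.
True area of lagoon: 29000 × cos(36.2°) = 29000 × 0.8070 = 23400 km².
True area of archipelago: 64900 × cos(9.1°) = 64900 × 0.9874 = 64080 km².
Ratio = 23400 / 64080 ≈ 0.365.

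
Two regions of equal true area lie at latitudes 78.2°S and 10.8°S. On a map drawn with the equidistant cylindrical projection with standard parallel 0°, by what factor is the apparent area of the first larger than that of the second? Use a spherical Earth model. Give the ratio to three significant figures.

4.80

In the plate carrée (x = Rλ, y = Rφ), meridians are true-scale (h = 1) and parallels are stretched by k = sec φ.
Areal scale at 78.2°: h·k = 1.000 × 4.890 = 4.890.
Areal scale at 10.8°: h·k = 1.000 × 1.018 = 1.018.
Ratio = 4.890/1.018 ≈ 4.80.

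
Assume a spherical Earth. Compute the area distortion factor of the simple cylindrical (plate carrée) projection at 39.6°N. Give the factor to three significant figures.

1.30

In the plate carrée (x = Rλ, y = Rφ), meridians are true-scale (h = 1) and parallels are stretched by k = sec φ.
Areal scale = h·k = 1 × sec φ; at 39.6°, h = 1.000, k = 1.298, so h·k = 1.298.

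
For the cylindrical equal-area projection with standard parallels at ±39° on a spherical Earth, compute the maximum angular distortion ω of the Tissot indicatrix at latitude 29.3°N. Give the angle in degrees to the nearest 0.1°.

13.2°

For cylindrical equal-area with standard parallel φ₀, h = cos φ / cos φ₀ and k = cos φ₀ / cos φ, so h·k = 1.
At 29.3°: h = 1.122, k = 0.8912; principal scales a = 1.122, b = 0.8912.
sin(ω/2) = (a − b)/(a + b) = 0.2310/2.013 = 0.1147, so ω = 2 arcsin(0.1147) ≈ 13.2°.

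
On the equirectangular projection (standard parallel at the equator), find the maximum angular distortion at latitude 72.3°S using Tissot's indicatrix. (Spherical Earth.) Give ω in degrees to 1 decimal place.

For the equirectangular projection with φ₀ = 0 (plate carrée), h = 1 along meridians and k = sec φ along parallels.
At 72.3°: h = 1.000, k = 3.289; principal scales a = 3.289, b = 1.000.
sin(ω/2) = (a − b)/(a + b) = 2.289/4.289 = 0.5337, so ω = 2 arcsin(0.5337) ≈ 64.5°.

64.5°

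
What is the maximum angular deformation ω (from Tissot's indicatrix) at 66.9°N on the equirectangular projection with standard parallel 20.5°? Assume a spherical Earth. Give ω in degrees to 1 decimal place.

48.4°

In the equirectangular projection with standard parallel φ₀ = 20.5° (x = Rλ cos φ₀, y = Rφ), meridians are true-scale (h = 1) and the parallel scale is k = cos φ₀ / cos φ.
At 66.9°: h = 1.000, k = 2.387; principal scales a = 2.387, b = 1.000.
sin(ω/2) = (a − b)/(a + b) = 1.387/3.387 = 0.4096, so ω = 2 arcsin(0.4096) ≈ 48.4°.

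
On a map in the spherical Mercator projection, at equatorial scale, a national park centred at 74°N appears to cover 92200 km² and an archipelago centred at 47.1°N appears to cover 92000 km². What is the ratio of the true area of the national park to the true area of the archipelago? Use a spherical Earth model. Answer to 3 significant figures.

On Mercator the areal scale is sec²φ, so true area = apparent × cos²φ.
True area of national park: 92200 × cos²(74°) = 92200 × 0.07598 = 7005 km².
True area of archipelago: 92000 × cos²(47.1°) = 92000 × 0.4634 = 42630 km².
Ratio = 7005 / 42630 ≈ 0.164.

0.164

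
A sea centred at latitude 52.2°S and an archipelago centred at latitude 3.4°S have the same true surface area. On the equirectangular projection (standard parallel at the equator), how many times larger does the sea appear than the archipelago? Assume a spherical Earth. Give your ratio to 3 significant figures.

1.63

For the equirectangular projection with φ₀ = 0 (plate carrée), h = 1 along meridians and k = sec φ along parallels.
Areal scale at 52.2°: h·k = 1.000 × 1.632 = 1.632.
Areal scale at 3.4°: h·k = 1.000 × 1.002 = 1.002.
Ratio = 1.632/1.002 ≈ 1.63.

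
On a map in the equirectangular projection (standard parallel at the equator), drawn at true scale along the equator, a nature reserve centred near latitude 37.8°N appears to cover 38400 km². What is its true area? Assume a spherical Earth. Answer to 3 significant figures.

In the plate carrée (x = Rλ, y = Rφ), meridians are true-scale (h = 1) and parallels are stretched by k = sec φ.
Areal scale = h·k = 1 × sec φ; at 37.8°, h = 1.000, k = 1.266, so h·k = 1.266.
True area = apparent / (areal scale) = 38400 / 1.266 ≈ 30300 km².

30300 km²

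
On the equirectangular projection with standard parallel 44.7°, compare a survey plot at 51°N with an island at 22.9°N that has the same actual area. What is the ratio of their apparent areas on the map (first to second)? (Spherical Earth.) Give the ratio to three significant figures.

In the equirectangular projection with standard parallel φ₀ = 44.7° (x = Rλ cos φ₀, y = Rφ), meridians are true-scale (h = 1) and the parallel scale is k = cos φ₀ / cos φ.
Areal scale at 51°: h·k = 1.000 × 1.129 = 1.129.
Areal scale at 22.9°: h·k = 1.000 × 0.7716 = 0.7716.
Ratio = 1.129/0.7716 ≈ 1.46.

1.46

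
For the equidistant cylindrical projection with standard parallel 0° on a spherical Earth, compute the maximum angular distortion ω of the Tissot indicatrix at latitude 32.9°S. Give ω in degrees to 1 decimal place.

For the equirectangular projection with φ₀ = 0 (plate carrée), h = 1 along meridians and k = sec φ along parallels.
At 32.9°: h = 1.000, k = 1.191; principal scales a = 1.191, b = 1.000.
sin(ω/2) = (a − b)/(a + b) = 0.1910/2.191 = 0.08718, so ω = 2 arcsin(0.08718) ≈ 10.0°.

10.0°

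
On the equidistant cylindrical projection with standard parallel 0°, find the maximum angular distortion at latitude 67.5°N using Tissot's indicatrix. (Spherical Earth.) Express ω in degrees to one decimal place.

53.0°

Plate carrée maps x = Rλ, y = Rφ. The meridian scale is h = 1 and the parallel scale is k = 1/cos φ = sec φ.
At 67.5°: h = 1.000, k = 2.613; principal scales a = 2.613, b = 1.000.
sin(ω/2) = (a − b)/(a + b) = 1.613/3.613 = 0.4465, so ω = 2 arcsin(0.4465) ≈ 53.0°.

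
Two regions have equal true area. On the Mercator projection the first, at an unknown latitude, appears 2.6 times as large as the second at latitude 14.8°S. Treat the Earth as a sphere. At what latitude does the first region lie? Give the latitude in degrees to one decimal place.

53.2°

Mercator areal scale is sec²φ, so apparent-area ratio = sec²φ₁ / sec²φ₂ = cos²φ₂ / cos²φ₁.
cos²φ₂ / cos²φ₁ = 2.6  ⇒  cos φ₁ = cos 14.8° / √2.6 = 0.9668/1.612 = 0.5996.
φ₁ = arccos(0.5996) ≈ 53.2°.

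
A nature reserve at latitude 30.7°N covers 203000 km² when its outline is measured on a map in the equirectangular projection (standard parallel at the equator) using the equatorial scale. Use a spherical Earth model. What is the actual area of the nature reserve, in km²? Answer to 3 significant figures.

175000 km²

For the equirectangular projection with φ₀ = 0 (plate carrée), h = 1 along meridians and k = sec φ along parallels.
Areal scale = h·k = 1 × sec φ; at 30.7°, h = 1.000, k = 1.163, so h·k = 1.163.
True area = apparent / (areal scale) = 203000 / 1.163 ≈ 175000 km².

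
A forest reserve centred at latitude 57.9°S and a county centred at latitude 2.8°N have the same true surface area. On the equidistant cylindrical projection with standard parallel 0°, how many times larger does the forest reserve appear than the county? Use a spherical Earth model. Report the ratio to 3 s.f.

1.88

Plate carrée maps x = Rλ, y = Rφ. The meridian scale is h = 1 and the parallel scale is k = 1/cos φ = sec φ.
Areal scale at 57.9°: h·k = 1.000 × 1.882 = 1.882.
Areal scale at 2.8°: h·k = 1.000 × 1.001 = 1.001.
Ratio = 1.882/1.001 ≈ 1.88.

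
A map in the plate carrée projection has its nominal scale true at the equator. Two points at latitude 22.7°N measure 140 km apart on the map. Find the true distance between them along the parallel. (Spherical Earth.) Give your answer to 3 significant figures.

129 km

Plate carrée maps x = Rλ, y = Rφ. The meridian scale is h = 1 and the parallel scale is k = 1/cos φ = sec φ.
Along the parallel at 22.7°, map distances are exaggerated by k = sec 22.7° = 1.084.
True distance = 140 / 1.084 = 140 × cos 22.7° ≈ 129 km.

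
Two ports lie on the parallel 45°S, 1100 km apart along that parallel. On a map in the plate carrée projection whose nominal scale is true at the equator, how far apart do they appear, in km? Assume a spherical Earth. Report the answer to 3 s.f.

In the plate carrée (x = Rλ, y = Rφ), meridians are true-scale (h = 1) and parallels are stretched by k = sec φ.
Along the parallel, k = sec 45° = 1/0.7071 = 1.414.
Map distance = 1100 × 1.414 ≈ 1560 km.

1560 km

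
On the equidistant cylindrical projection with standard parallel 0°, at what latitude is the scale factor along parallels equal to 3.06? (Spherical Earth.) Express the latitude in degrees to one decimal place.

70.9°

Plate carrée: h = 1, k = sec φ along parallels.
sec φ = 3.06  ⇒  cos φ = 0.3268  ⇒  φ ≈ 70.9°.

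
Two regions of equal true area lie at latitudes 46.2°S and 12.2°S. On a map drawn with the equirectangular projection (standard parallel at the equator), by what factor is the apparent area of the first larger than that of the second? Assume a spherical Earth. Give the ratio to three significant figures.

1.41

In the plate carrée (x = Rλ, y = Rφ), meridians are true-scale (h = 1) and parallels are stretched by k = sec φ.
Areal scale at 46.2°: h·k = 1.000 × 1.445 = 1.445.
Areal scale at 12.2°: h·k = 1.000 × 1.023 = 1.023.
Ratio = 1.445/1.023 ≈ 1.41.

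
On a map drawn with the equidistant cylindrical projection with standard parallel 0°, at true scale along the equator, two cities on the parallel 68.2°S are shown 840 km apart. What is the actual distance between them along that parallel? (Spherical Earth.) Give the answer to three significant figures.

312 km

In the plate carrée (x = Rλ, y = Rφ), meridians are true-scale (h = 1) and parallels are stretched by k = sec φ.
Along the parallel at 68.2°, map distances are exaggerated by k = sec 68.2° = 2.693.
True distance = 840 / 2.693 = 840 × cos 68.2° ≈ 312 km.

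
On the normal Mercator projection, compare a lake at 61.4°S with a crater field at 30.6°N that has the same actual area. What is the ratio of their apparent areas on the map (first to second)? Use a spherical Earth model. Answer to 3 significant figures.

Mercator is conformal with k = sec φ, so areal scale = k² = sec²φ.
At 61.4°: sec²(61.4°) = 1/0.4787² = 4.364.
At 30.6°: sec²(30.6°) = 1/0.8607² = 1.350.
Ratio = 4.364/1.350 = cos²(30.6°)/cos²(61.4°) ≈ 3.23.

3.23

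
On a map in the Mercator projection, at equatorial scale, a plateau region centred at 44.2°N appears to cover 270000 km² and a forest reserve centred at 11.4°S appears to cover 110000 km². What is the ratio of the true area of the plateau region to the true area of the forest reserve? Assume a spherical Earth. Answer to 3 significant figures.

On Mercator the areal scale is sec²φ, so true area = apparent × cos²φ.
True area of plateau region: 270000 × cos²(44.2°) = 270000 × 0.5140 = 138800 km².
True area of forest reserve: 110000 × cos²(11.4°) = 110000 × 0.9609 = 105700 km².
Ratio = 138800 / 105700 ≈ 1.31.

1.31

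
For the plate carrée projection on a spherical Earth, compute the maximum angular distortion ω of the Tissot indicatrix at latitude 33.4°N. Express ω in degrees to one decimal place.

Plate carrée maps x = Rλ, y = Rφ. The meridian scale is h = 1 and the parallel scale is k = 1/cos φ = sec φ.
At 33.4°: h = 1.000, k = 1.198; principal scales a = 1.198, b = 1.000.
sin(ω/2) = (a − b)/(a + b) = 0.1978/2.198 = 0.09001, so ω = 2 arcsin(0.09001) ≈ 10.3°.

10.3°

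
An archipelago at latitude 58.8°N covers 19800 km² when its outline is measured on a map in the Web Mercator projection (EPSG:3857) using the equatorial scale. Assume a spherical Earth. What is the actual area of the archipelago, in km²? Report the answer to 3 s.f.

The Mercator projection is conformal; its linear scale factor is the same in every direction and equals sec φ = 1/cos φ.
Areal scale = k² = sec²φ = 1/cos²(58.8°) = 1/0.5180² = 3.726.
True area = apparent / (areal scale) = 19800 / 3.726 ≈ 5310 km².

5310 km²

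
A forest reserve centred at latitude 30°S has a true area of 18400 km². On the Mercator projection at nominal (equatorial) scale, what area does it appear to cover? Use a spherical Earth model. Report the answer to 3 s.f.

Mercator is conformal, so the point scale is isotropic: h = k = sec φ = 1/cos φ.
Areal scale = k² = sec²φ = 1/cos²(30°) = 1/0.8660² = 1.333.
Apparent area = 18400 × 1.333 ≈ 24500 km².

24500 km²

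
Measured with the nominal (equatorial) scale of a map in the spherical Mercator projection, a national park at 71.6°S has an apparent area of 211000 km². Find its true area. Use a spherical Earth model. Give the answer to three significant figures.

21000 km²

The Mercator projection is conformal; its linear scale factor is the same in every direction and equals sec φ = 1/cos φ.
Areal scale = k² = sec²φ = 1/cos²(71.6°) = 1/0.3156² = 10.04.
True area = apparent / (areal scale) = 211000 / 10.04 ≈ 21000 km².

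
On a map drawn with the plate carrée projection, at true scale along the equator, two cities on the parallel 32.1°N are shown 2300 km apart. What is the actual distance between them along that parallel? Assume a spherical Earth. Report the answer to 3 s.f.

1950 km

In the plate carrée (x = Rλ, y = Rφ), meridians are true-scale (h = 1) and parallels are stretched by k = sec φ.
Along the parallel at 32.1°, map distances are exaggerated by k = sec 32.1° = 1.180.
True distance = 2300 / 1.180 = 2300 × cos 32.1° ≈ 1950 km.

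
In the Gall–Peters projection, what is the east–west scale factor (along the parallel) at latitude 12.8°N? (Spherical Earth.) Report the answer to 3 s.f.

Gall–Peters is a cylindrical equal-area projection with standard parallels at ±45°. A cylindrical equal-area projection with standard parallel φ₀ has meridian scale h = cos φ / cos φ₀ and parallel scale k = cos φ₀ / cos φ (so areas are preserved, h·k = 1).
k = cos 45° / cos 12.8° = 0.7071/0.9751 = 0.7251.

0.725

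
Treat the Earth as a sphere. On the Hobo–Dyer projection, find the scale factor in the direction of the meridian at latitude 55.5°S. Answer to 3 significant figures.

Hobo–Dyer is a cylindrical equal-area projection with standard parallels at ±37.5°. For cylindrical equal-area with standard parallel φ₀, h = cos φ / cos φ₀ and k = cos φ₀ / cos φ, so h·k = 1.
h = cos 55.5° / cos 37.5° = 0.5664/0.7934 = 0.7139.

0.714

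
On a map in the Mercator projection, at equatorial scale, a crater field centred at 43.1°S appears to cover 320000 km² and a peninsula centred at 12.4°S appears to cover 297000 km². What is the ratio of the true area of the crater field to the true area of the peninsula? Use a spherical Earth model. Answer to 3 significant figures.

Mercator's areal exaggeration is sec²φ; hence true area = (apparent area) · cos²φ.
True area of crater field: 320000 × cos²(43.1°) = 320000 × 0.5331 = 170600 km².
True area of peninsula: 297000 × cos²(12.4°) = 297000 × 0.9539 = 283300 km².
Ratio = 170600 / 283300 ≈ 0.602.

0.602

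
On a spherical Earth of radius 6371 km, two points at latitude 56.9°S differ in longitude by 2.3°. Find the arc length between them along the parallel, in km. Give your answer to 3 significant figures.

140 km

Arc length along a parallel = R cos φ · Δλ (with Δλ in radians).
= 6371 × cos 56.9° × (2.3° × π/180) = 6371 × 0.5461 × 0.04014 ≈ 140 km.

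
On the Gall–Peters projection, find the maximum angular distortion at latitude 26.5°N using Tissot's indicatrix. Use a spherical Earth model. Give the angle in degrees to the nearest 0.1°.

26.7°

The Gall–Peters projection is cylindrical equal-area with φ₀ = 45°. A cylindrical equal-area projection with standard parallel φ₀ has meridian scale h = cos φ / cos φ₀ and parallel scale k = cos φ₀ / cos φ (so areas are preserved, h·k = 1).
At 26.5°: h = 1.266, k = 0.7901; principal scales a = 1.266, b = 0.7901.
sin(ω/2) = (a − b)/(a + b) = 0.4755/2.056 = 0.2313, so ω = 2 arcsin(0.2313) ≈ 26.7°.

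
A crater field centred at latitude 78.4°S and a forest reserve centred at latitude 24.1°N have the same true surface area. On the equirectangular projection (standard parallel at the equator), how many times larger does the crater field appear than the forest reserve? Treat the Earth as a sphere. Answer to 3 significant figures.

In the plate carrée (x = Rλ, y = Rφ), meridians are true-scale (h = 1) and parallels are stretched by k = sec φ.
Areal scale at 78.4°: h·k = 1.000 × 4.973 = 4.973.
Areal scale at 24.1°: h·k = 1.000 × 1.095 = 1.095.
Ratio = 4.973/1.095 ≈ 4.54.

4.54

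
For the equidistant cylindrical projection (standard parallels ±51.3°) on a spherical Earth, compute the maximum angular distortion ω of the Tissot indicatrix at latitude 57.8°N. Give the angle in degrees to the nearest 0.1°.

With standard parallel φ₀ = 51.3°, the equirectangular projection gives x = Rλ cos φ₀, y = Rφ, so h = 1 and k = cos 51.3° / cos φ.
At 57.8°: h = 1.000, k = 1.173; principal scales a = 1.173, b = 1.000.
sin(ω/2) = (a − b)/(a + b) = 0.1733/2.173 = 0.07976, so ω = 2 arcsin(0.07976) ≈ 9.1°.

9.1°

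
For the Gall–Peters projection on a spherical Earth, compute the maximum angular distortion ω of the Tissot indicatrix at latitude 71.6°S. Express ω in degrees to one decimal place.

83.8°

Gall–Peters is a cylindrical equal-area projection with standard parallels at ±45°. A cylindrical equal-area projection with standard parallel φ₀ has meridian scale h = cos φ / cos φ₀ and parallel scale k = cos φ₀ / cos φ (so areas are preserved, h·k = 1).
At 71.6°: h = 0.4464, k = 2.240; principal scales a = 2.240, b = 0.4464.
sin(ω/2) = (a − b)/(a + b) = 1.794/2.687 = 0.6677, so ω = 2 arcsin(0.6677) ≈ 83.8°.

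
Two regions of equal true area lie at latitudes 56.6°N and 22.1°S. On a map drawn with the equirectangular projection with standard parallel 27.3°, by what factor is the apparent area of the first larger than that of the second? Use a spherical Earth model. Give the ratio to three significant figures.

With standard parallel φ₀ = 27.3°, the equirectangular projection gives x = Rλ cos φ₀, y = Rφ, so h = 1 and k = cos 27.3° / cos φ.
Areal scale at 56.6°: h·k = 1.000 × 1.614 = 1.614.
Areal scale at 22.1°: h·k = 1.000 × 0.9591 = 0.9591.
Ratio = 1.614/0.9591 ≈ 1.68.

1.68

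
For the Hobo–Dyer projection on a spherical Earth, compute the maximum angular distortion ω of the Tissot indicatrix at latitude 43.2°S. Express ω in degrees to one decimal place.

The Hobo–Dyer projection is cylindrical equal-area with φ₀ = 37.5°. A cylindrical equal-area projection with standard parallel φ₀ has meridian scale h = cos φ / cos φ₀ and parallel scale k = cos φ₀ / cos φ (so areas are preserved, h·k = 1).
At 43.2°: h = 0.9188, k = 1.088; principal scales a = 1.088, b = 0.9188.
sin(ω/2) = (a − b)/(a + b) = 0.1695/2.007 = 0.08444, so ω = 2 arcsin(0.08444) ≈ 9.7°.

9.7°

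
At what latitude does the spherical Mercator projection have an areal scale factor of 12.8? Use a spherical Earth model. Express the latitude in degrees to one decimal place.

Mercator areal scale is sec²φ.
sec²φ = 12.8  ⇒  cos²φ = 0.07812  ⇒  cos φ = 0.2795.
φ = arccos(0.2795) ≈ 73.8°.

73.8°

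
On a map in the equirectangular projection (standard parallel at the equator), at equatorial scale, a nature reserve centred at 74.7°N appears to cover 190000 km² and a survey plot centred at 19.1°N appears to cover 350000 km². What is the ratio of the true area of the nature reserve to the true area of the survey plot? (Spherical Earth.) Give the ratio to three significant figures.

Plate carrée has h = 1 and k = sec φ, giving areal scale sec φ; true area = (apparent area) · cos φ.
True area of nature reserve: 190000 × cos(74.7°) = 190000 × 0.2639 = 50140 km².
True area of survey plot: 350000 × cos(19.1°) = 350000 × 0.9449 = 330700 km².
Ratio = 50140 / 330700 ≈ 0.152.

0.152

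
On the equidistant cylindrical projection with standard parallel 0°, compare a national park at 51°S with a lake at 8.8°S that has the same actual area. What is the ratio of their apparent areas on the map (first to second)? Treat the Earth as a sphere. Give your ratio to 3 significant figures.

1.57

Plate carrée maps x = Rλ, y = Rφ. The meridian scale is h = 1 and the parallel scale is k = 1/cos φ = sec φ.
Areal scale at 51°: h·k = 1.000 × 1.589 = 1.589.
Areal scale at 8.8°: h·k = 1.000 × 1.012 = 1.012.
Ratio = 1.589/1.012 ≈ 1.57.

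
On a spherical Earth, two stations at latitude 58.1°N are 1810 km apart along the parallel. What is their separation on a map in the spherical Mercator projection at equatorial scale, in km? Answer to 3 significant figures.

3430 km

The Mercator projection is conformal; its linear scale factor is the same in every direction and equals sec φ = 1/cos φ.
Along the parallel, k = sec 58.1° = 1/0.5284 = 1.892.
Map distance = 1810 × 1.892 ≈ 3430 km.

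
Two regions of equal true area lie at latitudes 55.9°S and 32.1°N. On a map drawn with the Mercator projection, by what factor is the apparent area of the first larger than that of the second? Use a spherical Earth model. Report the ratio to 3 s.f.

On Mercator, area is exaggerated by sec²φ = 1/cos²φ.
At 55.9°: sec²(55.9°) = 1/0.5606² = 3.182.
At 32.1°: sec²(32.1°) = 1/0.8471² = 1.394.
Ratio = 3.182/1.394 = cos²(32.1°)/cos²(55.9°) ≈ 2.28.

2.28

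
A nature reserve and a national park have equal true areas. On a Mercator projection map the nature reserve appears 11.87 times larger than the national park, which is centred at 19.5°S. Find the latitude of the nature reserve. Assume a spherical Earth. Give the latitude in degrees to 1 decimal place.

74.1°

On Mercator, (apparent₁)/(apparent₂) = sec²φ₁ / sec²φ₂ when true areas are equal.
cos²φ₂ / cos²φ₁ = 11.87  ⇒  cos φ₁ = cos 19.5° / √11.87 = 0.9426/3.445 = 0.2736.
φ₁ = arccos(0.2736) ≈ 74.1°.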